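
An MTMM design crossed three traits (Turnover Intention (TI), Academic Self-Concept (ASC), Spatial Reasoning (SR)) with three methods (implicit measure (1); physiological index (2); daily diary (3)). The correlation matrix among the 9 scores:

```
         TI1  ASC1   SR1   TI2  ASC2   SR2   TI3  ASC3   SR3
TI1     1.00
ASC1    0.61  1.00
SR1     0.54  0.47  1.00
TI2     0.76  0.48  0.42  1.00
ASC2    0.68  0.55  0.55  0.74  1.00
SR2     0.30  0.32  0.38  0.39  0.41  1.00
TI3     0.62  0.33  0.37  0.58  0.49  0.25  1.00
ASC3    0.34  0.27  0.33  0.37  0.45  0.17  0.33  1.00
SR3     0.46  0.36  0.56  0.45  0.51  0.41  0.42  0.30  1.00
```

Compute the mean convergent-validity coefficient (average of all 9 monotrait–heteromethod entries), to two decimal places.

0.51

Convergent values: 0.76, 0.62, 0.58, 0.55, 0.27, 0.45, 0.38, 0.56, 0.41; mean = 4.58/9 = 0.51.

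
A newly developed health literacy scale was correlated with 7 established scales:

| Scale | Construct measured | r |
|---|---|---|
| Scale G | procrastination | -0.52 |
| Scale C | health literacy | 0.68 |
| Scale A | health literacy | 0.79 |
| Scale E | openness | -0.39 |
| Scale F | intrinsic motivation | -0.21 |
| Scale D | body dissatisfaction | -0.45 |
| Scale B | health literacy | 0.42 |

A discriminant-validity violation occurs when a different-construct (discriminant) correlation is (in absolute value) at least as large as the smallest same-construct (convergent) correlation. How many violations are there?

Convergent (same construct = health literacy): Scale C, Scale A, Scale B.
Smallest convergent = 0.42. Discriminant |r|: 0.52, 0.39, 0.21, 0.45; count ≥ 0.42 → 2.

2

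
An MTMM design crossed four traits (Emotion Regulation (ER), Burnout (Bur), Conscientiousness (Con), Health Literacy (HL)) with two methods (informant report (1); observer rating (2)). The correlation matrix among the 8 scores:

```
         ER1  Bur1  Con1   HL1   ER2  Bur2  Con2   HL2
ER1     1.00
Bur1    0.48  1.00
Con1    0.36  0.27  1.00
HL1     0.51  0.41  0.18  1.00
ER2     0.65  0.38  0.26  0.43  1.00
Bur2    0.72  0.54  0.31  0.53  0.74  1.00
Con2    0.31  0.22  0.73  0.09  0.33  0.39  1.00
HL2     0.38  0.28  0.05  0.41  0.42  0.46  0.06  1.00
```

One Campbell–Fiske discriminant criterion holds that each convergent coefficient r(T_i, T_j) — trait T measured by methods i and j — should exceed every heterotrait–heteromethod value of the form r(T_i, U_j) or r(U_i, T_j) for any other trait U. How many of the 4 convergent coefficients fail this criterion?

Convergent coefficients and their comparison sets:
ER (methods 1·2): 0.65 vs {0.72, 0.38, 0.31, 0.26, 0.38, 0.43} → fail.
Bur (methods 1·2): 0.54 vs {0.38, 0.72, 0.22, 0.31, 0.28, 0.53} → fail.
Con (methods 1·2): 0.73 vs {0.26, 0.31, 0.31, 0.22, 0.05, 0.09} → pass.
HL (methods 1·2): 0.41 vs {0.43, 0.38, 0.53, 0.28, 0.09, 0.05} → fail.
3 of 4 fail.

3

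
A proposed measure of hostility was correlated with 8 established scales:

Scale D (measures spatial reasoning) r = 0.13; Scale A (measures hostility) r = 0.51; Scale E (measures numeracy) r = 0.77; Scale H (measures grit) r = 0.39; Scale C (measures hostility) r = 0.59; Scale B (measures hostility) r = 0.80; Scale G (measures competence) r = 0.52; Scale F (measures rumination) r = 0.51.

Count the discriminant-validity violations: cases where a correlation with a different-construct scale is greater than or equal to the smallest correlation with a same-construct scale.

Convergent (same construct = hostility): Scale A, Scale C, Scale B.
Smallest convergent = 0.51. Discriminant values: 0.13, 0.77, 0.39, 0.52, 0.51; count ≥ 0.51 → 3.

3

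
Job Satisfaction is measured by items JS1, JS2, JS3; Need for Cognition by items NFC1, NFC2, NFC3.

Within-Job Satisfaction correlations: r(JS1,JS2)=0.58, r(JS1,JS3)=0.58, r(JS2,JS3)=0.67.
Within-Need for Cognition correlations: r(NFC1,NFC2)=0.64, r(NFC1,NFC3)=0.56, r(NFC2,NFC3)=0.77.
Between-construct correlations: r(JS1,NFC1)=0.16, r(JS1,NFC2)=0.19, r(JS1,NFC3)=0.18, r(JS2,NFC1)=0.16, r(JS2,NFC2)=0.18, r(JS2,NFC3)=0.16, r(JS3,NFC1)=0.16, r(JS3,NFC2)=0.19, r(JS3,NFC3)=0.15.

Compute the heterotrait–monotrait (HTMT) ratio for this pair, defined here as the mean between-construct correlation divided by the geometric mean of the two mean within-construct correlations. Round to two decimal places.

Mean heterotrait r = 1.53/9 = 0.1700.
Mean within-JS = 1.83/3 = 0.6100; mean within-NFC = 1.97/3 = 0.6567.
Geometric mean = √(0.6100 × 0.6567) = 0.6329.
HTMT = 0.1700 / 0.6329 = 0.27.

0.27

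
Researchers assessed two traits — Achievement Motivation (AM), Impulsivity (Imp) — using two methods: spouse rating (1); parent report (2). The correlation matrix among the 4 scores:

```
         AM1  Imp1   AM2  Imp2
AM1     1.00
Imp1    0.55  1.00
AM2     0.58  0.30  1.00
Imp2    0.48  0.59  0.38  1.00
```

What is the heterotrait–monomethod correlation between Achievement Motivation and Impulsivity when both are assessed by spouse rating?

Different traits, same method: r(AM1, Imp1) = 0.55.

0.55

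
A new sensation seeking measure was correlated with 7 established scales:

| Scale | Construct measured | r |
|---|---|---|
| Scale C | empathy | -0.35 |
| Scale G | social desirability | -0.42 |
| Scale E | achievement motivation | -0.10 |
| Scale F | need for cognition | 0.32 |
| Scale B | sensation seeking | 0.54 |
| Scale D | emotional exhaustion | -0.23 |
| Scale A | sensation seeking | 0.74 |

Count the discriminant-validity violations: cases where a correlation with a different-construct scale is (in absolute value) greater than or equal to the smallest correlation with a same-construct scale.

0

Convergent (same construct = sensation seeking): Scale B, Scale A.
Smallest convergent = 0.54. Discriminant |r|: 0.35, 0.42, 0.10, 0.32, 0.23; count ≥ 0.54 → 0.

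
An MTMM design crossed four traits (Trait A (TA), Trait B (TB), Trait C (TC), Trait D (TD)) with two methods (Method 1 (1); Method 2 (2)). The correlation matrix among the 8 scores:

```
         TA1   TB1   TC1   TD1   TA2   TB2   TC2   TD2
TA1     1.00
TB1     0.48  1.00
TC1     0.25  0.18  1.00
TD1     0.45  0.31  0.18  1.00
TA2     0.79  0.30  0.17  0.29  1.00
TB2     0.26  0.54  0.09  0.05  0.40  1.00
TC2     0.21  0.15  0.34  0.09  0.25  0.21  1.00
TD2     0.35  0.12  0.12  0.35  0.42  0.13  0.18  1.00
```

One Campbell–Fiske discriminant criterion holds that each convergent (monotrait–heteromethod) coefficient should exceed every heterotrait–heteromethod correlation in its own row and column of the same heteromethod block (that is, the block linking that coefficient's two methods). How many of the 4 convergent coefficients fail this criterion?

Each convergent coefficient versus the relevant comparison correlations:
TA (methods 1·2): 0.79 vs {0.26, 0.30, 0.21, 0.17, 0.35, 0.29} → pass.
TB (methods 1·2): 0.54 vs {0.30, 0.26, 0.15, 0.09, 0.12, 0.05} → pass.
TC (methods 1·2): 0.34 vs {0.17, 0.21, 0.09, 0.15, 0.12, 0.09} → pass.
TD (methods 1·2): 0.35 vs {0.29, 0.35, 0.05, 0.12, 0.09, 0.12} → fail.
1 of 4 fail.

1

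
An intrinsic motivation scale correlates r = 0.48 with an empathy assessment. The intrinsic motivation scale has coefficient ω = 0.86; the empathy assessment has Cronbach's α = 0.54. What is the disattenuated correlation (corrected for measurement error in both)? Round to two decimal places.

r_true = r_obs / √(r_xx · r_yy) = 0.48 / √(0.86 × 0.54) = 0.48 / √0.4644 = 0.48 / 0.6815 ≈ 0.70.

0.70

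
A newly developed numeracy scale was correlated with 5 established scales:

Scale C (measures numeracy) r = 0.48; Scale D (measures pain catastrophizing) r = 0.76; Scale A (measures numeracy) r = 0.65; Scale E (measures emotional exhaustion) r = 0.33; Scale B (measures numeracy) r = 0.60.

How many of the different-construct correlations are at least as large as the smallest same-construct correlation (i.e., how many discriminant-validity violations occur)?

1

Convergent (same construct = numeracy): Scale C, Scale A, Scale B.
Smallest convergent = 0.48. Discriminant values: 0.76, 0.33; count ≥ 0.48 → 1.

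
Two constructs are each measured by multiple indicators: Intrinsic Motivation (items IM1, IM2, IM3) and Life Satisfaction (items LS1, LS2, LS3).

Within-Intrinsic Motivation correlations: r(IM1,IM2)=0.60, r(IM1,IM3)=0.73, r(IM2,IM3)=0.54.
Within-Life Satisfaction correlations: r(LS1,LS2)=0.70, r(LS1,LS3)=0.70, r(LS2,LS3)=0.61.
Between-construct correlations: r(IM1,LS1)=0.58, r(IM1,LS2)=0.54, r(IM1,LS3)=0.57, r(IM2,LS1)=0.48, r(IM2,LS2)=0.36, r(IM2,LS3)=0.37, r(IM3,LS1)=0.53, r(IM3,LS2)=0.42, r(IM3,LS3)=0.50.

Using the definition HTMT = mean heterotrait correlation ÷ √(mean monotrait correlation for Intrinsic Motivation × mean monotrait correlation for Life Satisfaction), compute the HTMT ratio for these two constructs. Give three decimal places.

0.748

Mean heterotrait r = 4.35/9 = 0.4833.
Mean within-IM = 1.87/3 = 0.6233; mean within-LS = 2.01/3 = 0.6700.
Geometric mean = √(0.6233 × 0.6700) = 0.6462.
HTMT = 0.4833 / 0.6462 = 0.748.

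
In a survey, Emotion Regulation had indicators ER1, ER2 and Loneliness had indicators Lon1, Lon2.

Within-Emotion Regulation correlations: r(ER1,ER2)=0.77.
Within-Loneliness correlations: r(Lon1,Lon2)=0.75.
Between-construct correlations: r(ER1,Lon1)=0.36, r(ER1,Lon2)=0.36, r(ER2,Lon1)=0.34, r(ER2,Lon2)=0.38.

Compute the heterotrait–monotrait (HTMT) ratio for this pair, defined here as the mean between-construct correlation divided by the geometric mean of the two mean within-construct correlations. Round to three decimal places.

0.474

Between-construct mean = 1.44/4 = 0.3600.
Mean within-ER = 0.77/1 = 0.7700; mean within-Lon = 0.75/1 = 0.7500.
Geometric mean = √(0.7700 × 0.7500) = 0.7599.
HTMT = 0.3600 / 0.7599 = 0.474.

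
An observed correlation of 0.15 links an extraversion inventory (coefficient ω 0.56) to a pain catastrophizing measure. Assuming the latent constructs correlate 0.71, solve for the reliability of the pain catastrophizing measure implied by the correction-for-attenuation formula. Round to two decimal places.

r_true = r_obs / √(r_xx · r_yy) ⇒ 0.71 = 0.15 / √(0.56 · r_yy).
√(0.56 · r_yy) = 0.15 / 0.71 = 0.2113; 0.56 · r_yy = 0.0446; r_yy = 0.0446 / 0.56 ≈ 0.08.

0.08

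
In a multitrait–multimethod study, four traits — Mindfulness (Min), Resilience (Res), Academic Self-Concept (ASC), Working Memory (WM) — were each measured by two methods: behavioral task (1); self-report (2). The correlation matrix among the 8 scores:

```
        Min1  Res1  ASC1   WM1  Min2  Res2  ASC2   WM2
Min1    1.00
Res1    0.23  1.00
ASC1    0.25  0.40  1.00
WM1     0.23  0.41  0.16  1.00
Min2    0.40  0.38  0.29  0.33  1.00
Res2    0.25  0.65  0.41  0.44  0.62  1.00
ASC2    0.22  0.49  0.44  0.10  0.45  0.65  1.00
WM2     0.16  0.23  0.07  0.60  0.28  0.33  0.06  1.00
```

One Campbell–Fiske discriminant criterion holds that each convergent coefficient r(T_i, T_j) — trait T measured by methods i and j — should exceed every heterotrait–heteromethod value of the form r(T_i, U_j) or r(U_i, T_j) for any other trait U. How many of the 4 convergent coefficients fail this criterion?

Checking each validity diagonal entry against its comparison values:
Min (methods 1·2): 0.40 vs {0.25, 0.38, 0.22, 0.29, 0.16, 0.33} → pass.
Res (methods 1·2): 0.65 vs {0.38, 0.25, 0.49, 0.41, 0.23, 0.44} → pass.
ASC (methods 1·2): 0.44 vs {0.29, 0.22, 0.41, 0.49, 0.07, 0.10} → fail.
WM (methods 1·2): 0.60 vs {0.33, 0.16, 0.44, 0.23, 0.10, 0.07} → pass.
1 of 4 fail.

1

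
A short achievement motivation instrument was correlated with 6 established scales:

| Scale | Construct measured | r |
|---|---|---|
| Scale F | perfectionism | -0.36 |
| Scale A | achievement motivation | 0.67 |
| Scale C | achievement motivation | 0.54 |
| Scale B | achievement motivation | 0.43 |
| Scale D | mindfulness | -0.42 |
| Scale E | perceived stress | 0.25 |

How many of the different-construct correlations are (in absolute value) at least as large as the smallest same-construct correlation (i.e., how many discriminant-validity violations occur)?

0

Convergent (same construct = achievement motivation): Scale A, Scale C, Scale B.
Smallest convergent = 0.43. Discriminant |r|: 0.36, 0.42, 0.25; count ≥ 0.43 → 0.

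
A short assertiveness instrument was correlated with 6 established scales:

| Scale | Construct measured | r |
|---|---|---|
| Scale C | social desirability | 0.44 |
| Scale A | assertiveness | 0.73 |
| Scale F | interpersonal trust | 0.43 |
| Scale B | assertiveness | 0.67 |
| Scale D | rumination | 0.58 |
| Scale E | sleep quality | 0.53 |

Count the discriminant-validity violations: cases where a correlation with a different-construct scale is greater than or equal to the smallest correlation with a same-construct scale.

0

Convergent (same construct = assertiveness): Scale A, Scale B.
Smallest convergent = 0.67. Discriminant values: 0.44, 0.43, 0.58, 0.53; count ≥ 0.67 → 0.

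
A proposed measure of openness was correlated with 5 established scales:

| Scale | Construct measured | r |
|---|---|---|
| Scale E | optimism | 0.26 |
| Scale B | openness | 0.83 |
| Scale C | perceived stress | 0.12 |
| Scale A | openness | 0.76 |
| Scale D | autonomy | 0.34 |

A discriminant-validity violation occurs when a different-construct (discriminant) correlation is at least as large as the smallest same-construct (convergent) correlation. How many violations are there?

Convergent (same construct = openness): Scale B, Scale A.
Smallest convergent = 0.76. Discriminant values: 0.26, 0.12, 0.34; count ≥ 0.76 → 0.

0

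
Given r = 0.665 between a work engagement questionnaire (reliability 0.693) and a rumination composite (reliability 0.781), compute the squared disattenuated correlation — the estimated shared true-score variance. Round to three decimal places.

0.817

Disattenuated r = 0.665 / √(0.693 × 0.781) = 0.665 / 0.7357 = 0.9039.
Shared true-score variance = 0.9039² = 0.8170 ≈ 0.817.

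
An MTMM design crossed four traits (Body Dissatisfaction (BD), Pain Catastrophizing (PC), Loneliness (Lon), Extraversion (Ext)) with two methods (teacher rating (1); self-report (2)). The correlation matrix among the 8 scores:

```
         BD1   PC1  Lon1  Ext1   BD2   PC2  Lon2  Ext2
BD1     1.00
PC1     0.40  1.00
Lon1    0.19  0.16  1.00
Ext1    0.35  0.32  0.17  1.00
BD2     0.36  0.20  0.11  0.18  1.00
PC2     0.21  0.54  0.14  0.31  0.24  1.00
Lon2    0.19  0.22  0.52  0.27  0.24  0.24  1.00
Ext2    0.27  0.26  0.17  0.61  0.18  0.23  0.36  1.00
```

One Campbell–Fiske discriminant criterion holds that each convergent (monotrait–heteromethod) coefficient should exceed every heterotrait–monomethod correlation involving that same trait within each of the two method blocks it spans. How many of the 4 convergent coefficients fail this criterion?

Convergent coefficients and their comparison sets:
BD (methods 1·2): 0.36 vs {0.40, 0.24, 0.19, 0.24, 0.35, 0.18} → fail.
PC (methods 1·2): 0.54 vs {0.40, 0.24, 0.16, 0.24, 0.32, 0.23} → pass.
Lon (methods 1·2): 0.52 vs {0.19, 0.24, 0.16, 0.24, 0.17, 0.36} → pass.
Ext (methods 1·2): 0.61 vs {0.35, 0.18, 0.32, 0.23, 0.17, 0.36} → pass.
1 of 4 fail.

1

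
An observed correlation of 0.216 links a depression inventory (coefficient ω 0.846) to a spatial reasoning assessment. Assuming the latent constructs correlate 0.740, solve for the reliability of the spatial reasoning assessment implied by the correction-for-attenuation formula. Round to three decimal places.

0.101

r_true = r_obs / √(r_xx · r_yy) ⇒ 0.740 = 0.216 / √(0.846 · r_yy).
√(0.846 · r_yy) = 0.216 / 0.740 = 0.2919; 0.846 · r_yy = 0.0852; r_yy = 0.0852 / 0.846 ≈ 0.101.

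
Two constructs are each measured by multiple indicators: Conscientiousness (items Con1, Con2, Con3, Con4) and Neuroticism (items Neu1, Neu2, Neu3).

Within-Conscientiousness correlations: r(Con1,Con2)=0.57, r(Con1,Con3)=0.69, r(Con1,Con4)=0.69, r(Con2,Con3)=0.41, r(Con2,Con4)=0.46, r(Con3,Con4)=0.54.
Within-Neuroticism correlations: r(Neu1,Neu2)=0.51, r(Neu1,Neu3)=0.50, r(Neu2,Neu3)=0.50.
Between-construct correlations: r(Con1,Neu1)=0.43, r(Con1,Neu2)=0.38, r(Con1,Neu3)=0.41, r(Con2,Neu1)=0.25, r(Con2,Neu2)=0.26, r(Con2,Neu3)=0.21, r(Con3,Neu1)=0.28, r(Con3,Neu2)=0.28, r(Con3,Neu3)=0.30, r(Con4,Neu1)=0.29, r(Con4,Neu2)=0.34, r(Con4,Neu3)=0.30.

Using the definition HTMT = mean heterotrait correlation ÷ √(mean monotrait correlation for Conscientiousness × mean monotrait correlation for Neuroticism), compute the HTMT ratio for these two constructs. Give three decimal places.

0.585

Between-construct mean = 3.73/12 = 0.3108.
Mean within-Con = 3.36/6 = 0.5600; mean within-Neu = 1.51/3 = 0.5033.
Geometric mean = √(0.5600 × 0.5033) = 0.5309.
HTMT = 0.3108 / 0.5309 = 0.585.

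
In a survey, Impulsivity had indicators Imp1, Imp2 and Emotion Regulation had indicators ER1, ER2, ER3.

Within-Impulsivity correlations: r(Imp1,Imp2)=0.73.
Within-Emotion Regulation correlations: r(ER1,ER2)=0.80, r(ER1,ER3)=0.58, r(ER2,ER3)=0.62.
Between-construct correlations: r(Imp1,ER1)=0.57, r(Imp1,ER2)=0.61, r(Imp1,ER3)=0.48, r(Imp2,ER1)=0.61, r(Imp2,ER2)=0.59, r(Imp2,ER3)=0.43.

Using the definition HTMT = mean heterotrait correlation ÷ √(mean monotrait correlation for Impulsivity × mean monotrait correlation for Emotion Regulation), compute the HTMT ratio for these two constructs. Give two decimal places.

0.79

Mean between = 3.29/6 = 0.5483.
Mean within-Imp = 0.73/1 = 0.7300; mean within-ER = 2.00/3 = 0.6667.
Geometric mean = √(0.7300 × 0.6667) = 0.6976.
HTMT = 0.5483 / 0.6976 = 0.79.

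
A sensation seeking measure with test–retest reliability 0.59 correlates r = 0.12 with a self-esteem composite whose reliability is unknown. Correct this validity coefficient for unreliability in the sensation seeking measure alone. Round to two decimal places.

Single correction: r_c = r_obs / √r_xx = 0.12 / √0.59 = 0.12 / 0.7681 ≈ 0.16.

0.16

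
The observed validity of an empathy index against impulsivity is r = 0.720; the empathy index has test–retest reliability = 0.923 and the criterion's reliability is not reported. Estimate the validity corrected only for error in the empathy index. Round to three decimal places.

0.749

Single correction: r_c = r_obs / √r_xx = 0.720 / √0.923 = 0.720 / 0.9607 ≈ 0.749.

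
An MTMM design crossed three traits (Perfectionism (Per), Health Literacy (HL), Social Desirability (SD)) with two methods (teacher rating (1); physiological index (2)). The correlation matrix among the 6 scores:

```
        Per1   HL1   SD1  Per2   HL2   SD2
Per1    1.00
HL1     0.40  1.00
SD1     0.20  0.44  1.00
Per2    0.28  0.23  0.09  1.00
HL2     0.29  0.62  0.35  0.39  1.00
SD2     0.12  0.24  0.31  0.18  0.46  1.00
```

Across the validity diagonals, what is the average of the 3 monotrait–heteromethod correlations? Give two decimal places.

0.40

Convergent values: 0.28, 0.62, 0.31; mean = 1.21/3 = 0.40.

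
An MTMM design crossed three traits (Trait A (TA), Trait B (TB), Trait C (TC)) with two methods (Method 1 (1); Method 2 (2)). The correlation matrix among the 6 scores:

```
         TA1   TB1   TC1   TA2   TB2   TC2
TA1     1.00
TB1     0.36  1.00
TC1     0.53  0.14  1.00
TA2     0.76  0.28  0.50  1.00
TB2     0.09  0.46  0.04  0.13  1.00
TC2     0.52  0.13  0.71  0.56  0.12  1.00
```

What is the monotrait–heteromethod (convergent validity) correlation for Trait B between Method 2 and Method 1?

Same trait (TB), different methods: r(TB2, TB1) = 0.46.

0.46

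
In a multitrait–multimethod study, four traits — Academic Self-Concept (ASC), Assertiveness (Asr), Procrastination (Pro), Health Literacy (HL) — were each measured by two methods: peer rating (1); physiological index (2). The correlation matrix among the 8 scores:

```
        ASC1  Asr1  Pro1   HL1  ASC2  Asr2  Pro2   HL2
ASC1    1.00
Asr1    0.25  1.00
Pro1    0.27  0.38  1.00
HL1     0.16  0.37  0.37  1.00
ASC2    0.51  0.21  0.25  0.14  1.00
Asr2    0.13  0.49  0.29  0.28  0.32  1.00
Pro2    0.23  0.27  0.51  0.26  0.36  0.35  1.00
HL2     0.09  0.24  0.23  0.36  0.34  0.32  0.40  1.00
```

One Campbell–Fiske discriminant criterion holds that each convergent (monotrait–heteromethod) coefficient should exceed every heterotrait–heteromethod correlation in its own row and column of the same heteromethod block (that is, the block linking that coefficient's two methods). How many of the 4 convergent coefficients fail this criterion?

Checking each validity diagonal entry against its comparison values:
ASC (methods 1·2): 0.51 vs {0.13, 0.21, 0.23, 0.25, 0.09, 0.14} → pass.
Asr (methods 1·2): 0.49 vs {0.21, 0.13, 0.27, 0.29, 0.24, 0.28} → pass.
Pro (methods 1·2): 0.51 vs {0.25, 0.23, 0.29, 0.27, 0.23, 0.26} → pass.
HL (methods 1·2): 0.36 vs {0.14, 0.09, 0.28, 0.24, 0.26, 0.23} → pass.
0 of 4 fail.

0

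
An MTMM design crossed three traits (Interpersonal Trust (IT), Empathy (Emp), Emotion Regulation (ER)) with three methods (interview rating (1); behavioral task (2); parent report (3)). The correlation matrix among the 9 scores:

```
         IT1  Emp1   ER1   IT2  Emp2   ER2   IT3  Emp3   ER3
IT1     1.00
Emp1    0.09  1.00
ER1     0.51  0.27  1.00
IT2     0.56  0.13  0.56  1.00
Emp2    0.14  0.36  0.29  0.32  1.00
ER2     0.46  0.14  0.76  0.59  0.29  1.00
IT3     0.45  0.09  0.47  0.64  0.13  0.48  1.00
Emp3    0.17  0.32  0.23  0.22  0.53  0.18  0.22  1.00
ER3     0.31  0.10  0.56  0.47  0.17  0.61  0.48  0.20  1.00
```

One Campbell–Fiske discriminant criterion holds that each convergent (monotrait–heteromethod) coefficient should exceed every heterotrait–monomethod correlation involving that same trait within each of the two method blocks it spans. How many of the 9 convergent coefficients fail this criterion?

2

Each convergent coefficient versus the relevant comparison correlations:
IT (methods 1·2): 0.56 vs {0.09, 0.32, 0.51, 0.59} → fail.
IT (methods 1·3): 0.45 vs {0.09, 0.22, 0.51, 0.48} → fail.
IT (methods 2·3): 0.64 vs {0.32, 0.22, 0.59, 0.48} → pass.
Emp (methods 1·2): 0.36 vs {0.09, 0.32, 0.27, 0.29} → pass.
Emp (methods 1·3): 0.32 vs {0.09, 0.22, 0.27, 0.20} → pass.
Emp (methods 2·3): 0.53 vs {0.32, 0.22, 0.29, 0.20} → pass.
ER (methods 1·2): 0.76 vs {0.51, 0.59, 0.27, 0.29} → pass.
ER (methods 1·3): 0.56 vs {0.51, 0.48, 0.27, 0.20} → pass.
ER (methods 2·3): 0.61 vs {0.59, 0.48, 0.29, 0.20} → pass.
2 of 9 fail.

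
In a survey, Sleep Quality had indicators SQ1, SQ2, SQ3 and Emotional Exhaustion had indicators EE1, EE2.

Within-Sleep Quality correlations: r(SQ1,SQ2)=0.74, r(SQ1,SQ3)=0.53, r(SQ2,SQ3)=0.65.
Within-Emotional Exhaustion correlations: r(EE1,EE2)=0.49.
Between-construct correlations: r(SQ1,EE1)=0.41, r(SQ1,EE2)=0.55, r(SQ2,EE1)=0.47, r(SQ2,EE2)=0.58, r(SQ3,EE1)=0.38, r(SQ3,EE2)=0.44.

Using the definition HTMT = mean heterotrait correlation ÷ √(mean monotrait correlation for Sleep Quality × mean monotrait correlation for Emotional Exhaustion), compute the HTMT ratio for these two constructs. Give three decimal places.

Between-construct mean = 2.83/6 = 0.4717.
Mean within-SQ = 1.92/3 = 0.6400; mean within-EE = 0.49/1 = 0.4900.
Geometric mean = √(0.6400 × 0.4900) = 0.5600.
HTMT = 0.4717 / 0.5600 = 0.842.

0.842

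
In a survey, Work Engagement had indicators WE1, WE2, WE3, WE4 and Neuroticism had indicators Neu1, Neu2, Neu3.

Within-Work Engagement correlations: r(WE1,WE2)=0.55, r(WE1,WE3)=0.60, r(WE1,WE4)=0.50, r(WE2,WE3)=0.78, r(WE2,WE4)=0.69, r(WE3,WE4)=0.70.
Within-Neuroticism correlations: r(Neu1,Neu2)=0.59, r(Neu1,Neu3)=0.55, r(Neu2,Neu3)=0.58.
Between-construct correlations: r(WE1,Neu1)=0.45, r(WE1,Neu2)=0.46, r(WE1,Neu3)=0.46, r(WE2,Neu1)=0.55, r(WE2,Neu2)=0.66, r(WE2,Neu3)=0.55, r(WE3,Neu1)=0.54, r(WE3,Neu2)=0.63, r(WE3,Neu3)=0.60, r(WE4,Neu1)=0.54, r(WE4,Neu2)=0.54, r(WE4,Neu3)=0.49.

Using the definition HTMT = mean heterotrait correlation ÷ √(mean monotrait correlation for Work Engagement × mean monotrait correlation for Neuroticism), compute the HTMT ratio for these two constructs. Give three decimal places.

Mean heterotrait r = 6.47/12 = 0.5392.
Mean within-WE = 3.82/6 = 0.6367; mean within-Neu = 1.72/3 = 0.5733.
Geometric mean = √(0.6367 × 0.5733) = 0.6042.
HTMT = 0.5392 / 0.6042 = 0.892.

0.892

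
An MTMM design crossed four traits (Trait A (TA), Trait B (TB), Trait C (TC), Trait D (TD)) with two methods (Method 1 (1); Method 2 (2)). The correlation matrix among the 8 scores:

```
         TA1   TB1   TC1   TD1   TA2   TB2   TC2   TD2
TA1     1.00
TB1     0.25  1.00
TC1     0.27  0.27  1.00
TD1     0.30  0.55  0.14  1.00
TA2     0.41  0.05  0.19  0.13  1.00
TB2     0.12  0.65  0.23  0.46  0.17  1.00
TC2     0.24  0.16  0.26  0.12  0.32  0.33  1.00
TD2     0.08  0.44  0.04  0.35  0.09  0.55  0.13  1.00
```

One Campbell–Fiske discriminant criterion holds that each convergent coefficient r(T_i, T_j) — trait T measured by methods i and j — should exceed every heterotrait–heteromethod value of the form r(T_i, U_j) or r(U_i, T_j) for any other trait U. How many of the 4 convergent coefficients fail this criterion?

1

Each convergent coefficient versus the relevant comparison correlations:
TA (methods 1·2): 0.41 vs {0.12, 0.05, 0.24, 0.19, 0.08, 0.13} → pass.
TB (methods 1·2): 0.65 vs {0.05, 0.12, 0.16, 0.23, 0.44, 0.46} → pass.
TC (methods 1·2): 0.26 vs {0.19, 0.24, 0.23, 0.16, 0.04, 0.12} → pass.
TD (methods 1·2): 0.35 vs {0.13, 0.08, 0.46, 0.44, 0.12, 0.04} → fail.
1 of 4 fail.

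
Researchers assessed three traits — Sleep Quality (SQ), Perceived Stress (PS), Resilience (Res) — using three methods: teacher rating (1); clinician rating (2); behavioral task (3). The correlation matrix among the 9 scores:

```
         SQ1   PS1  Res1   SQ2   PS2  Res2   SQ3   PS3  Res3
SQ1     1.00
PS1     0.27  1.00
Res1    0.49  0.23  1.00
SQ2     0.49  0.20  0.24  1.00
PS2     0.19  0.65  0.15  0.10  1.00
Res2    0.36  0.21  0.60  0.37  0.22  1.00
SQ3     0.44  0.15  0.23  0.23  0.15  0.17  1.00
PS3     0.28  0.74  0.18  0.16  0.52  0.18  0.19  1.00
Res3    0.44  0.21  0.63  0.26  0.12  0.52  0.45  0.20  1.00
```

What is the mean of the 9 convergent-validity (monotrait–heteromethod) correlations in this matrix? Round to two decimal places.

Convergent values: 0.49, 0.44, 0.23, 0.65, 0.74, 0.52, 0.60, 0.63, 0.52; mean = 4.82/9 = 0.54.

0.54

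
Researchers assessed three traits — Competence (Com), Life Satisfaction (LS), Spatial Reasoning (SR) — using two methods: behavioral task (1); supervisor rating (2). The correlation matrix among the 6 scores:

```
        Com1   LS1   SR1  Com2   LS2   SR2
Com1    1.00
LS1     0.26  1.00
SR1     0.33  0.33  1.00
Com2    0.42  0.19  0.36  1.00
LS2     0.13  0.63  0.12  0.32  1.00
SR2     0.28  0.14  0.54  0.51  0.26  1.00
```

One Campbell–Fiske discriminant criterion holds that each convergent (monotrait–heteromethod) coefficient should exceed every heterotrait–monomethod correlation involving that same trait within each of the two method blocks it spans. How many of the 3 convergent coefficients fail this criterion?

Each convergent coefficient versus the relevant comparison correlations:
Com (methods 1·2): 0.42 vs {0.26, 0.32, 0.33, 0.51} → fail.
LS (methods 1·2): 0.63 vs {0.26, 0.32, 0.33, 0.26} → pass.
SR (methods 1·2): 0.54 vs {0.33, 0.51, 0.33, 0.26} → pass.
1 of 3 fail.

1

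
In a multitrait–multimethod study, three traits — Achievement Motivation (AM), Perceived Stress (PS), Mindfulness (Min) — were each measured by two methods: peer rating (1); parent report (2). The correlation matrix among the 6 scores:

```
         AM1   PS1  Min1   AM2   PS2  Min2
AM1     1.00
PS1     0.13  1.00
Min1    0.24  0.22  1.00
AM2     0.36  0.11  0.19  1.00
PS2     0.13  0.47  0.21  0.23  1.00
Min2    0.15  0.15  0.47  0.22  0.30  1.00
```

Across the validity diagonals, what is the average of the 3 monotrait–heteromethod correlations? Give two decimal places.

0.43

Convergent values: 0.36, 0.47, 0.47; mean = 1.30/3 = 0.43.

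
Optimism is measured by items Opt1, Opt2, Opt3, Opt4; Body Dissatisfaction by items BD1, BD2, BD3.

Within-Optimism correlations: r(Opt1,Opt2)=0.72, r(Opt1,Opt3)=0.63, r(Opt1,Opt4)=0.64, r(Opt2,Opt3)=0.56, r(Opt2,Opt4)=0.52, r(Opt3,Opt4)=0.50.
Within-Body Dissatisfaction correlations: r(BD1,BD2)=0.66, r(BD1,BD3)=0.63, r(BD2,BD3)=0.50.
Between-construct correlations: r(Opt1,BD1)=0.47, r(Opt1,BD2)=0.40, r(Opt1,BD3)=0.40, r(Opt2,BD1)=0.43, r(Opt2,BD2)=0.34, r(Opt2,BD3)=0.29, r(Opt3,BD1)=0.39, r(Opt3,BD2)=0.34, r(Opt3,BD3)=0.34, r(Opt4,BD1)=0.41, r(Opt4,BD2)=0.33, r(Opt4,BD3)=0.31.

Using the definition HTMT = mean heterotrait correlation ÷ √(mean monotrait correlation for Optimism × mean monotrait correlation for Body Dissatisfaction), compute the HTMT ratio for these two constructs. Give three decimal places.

0.622

Between-construct mean = 4.45/12 = 0.3708.
Mean within-Opt = 3.57/6 = 0.5950; mean within-BD = 1.79/3 = 0.5967.
Geometric mean = √(0.5950 × 0.5967) = 0.5958.
HTMT = 0.3708 / 0.5958 = 0.622.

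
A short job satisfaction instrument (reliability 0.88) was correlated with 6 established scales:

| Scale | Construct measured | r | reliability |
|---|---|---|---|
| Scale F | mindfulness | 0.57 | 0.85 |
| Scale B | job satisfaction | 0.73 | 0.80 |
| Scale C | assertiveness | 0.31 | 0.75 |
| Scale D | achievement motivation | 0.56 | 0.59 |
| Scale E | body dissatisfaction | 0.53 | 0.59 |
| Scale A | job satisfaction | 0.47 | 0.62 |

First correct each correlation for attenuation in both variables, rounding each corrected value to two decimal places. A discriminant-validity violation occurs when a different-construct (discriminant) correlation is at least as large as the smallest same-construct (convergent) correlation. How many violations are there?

3

Disattenuated r (r / √(r_scale · r_new)):
  Scale F (disc): 0.57 / √(0.85·0.88) = 0.66
  Scale B (conv): 0.73 / √(0.80·0.88) = 0.87
  Scale C (disc): 0.31 / √(0.75·0.88) = 0.38
  Scale D (disc): 0.56 / √(0.59·0.88) = 0.78
  Scale E (disc): 0.53 / √(0.59·0.88) = 0.74
  Scale A (conv): 0.47 / √(0.62·0.88) = 0.64
Smallest convergent = 0.64. Discriminant values: 0.66, 0.38, 0.78, 0.74; count ≥ 0.64 → 3.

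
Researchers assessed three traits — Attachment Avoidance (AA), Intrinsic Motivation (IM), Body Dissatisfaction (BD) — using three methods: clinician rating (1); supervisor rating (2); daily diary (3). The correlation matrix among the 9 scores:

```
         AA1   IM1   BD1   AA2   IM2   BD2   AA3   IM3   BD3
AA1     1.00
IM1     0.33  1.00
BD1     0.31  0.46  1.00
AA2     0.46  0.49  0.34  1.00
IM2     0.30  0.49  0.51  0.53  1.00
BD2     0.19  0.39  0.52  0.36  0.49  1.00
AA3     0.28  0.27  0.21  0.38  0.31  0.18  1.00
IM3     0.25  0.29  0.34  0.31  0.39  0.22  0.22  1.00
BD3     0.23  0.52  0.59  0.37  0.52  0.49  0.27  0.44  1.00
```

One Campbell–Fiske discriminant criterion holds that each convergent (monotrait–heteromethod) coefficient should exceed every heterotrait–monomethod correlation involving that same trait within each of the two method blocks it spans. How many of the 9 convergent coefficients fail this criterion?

Checking each validity diagonal entry against its comparison values:
AA (methods 1·2): 0.46 vs {0.33, 0.53, 0.31, 0.36} → fail.
AA (methods 1·3): 0.28 vs {0.33, 0.22, 0.31, 0.27} → fail.
AA (methods 2·3): 0.38 vs {0.53, 0.22, 0.36, 0.27} → fail.
IM (methods 1·2): 0.49 vs {0.33, 0.53, 0.46, 0.49} → fail.
IM (methods 1·3): 0.29 vs {0.33, 0.22, 0.46, 0.44} → fail.
IM (methods 2·3): 0.39 vs {0.53, 0.22, 0.49, 0.44} → fail.
BD (methods 1·2): 0.52 vs {0.31, 0.36, 0.46, 0.49} → pass.
BD (methods 1·3): 0.59 vs {0.31, 0.27, 0.46, 0.44} → pass.
BD (methods 2·3): 0.49 vs {0.36, 0.27, 0.49, 0.44} → fail.
7 of 9 fail.

7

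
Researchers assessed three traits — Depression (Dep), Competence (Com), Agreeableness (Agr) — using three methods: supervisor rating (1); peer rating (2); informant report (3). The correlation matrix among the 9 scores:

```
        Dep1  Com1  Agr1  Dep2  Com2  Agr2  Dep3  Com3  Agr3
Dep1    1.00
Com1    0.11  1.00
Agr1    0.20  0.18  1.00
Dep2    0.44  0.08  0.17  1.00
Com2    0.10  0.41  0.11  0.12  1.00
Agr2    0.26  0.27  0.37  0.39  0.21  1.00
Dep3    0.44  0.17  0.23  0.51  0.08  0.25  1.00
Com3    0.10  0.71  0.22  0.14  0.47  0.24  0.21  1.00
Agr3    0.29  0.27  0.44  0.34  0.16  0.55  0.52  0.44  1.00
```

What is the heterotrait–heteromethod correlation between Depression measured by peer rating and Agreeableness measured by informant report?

Different traits and methods: r(Dep2, Agr3) = 0.34.

0.34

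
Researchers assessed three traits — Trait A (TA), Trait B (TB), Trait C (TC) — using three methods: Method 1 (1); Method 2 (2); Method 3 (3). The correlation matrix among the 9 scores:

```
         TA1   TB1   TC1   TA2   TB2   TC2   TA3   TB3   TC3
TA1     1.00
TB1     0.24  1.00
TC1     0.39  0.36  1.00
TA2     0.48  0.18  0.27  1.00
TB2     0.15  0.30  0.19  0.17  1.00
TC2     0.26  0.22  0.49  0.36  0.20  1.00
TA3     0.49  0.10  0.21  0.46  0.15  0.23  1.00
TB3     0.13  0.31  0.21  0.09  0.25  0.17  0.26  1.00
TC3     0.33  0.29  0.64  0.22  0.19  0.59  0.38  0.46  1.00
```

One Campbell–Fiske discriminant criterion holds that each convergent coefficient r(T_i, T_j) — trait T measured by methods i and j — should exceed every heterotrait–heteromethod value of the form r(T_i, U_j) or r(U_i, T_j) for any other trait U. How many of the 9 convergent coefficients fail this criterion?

Checking each validity diagonal entry against its comparison values:
TA (methods 1·2): 0.48 vs {0.15, 0.18, 0.26, 0.27} → pass.
TA (methods 1·3): 0.49 vs {0.13, 0.10, 0.33, 0.21} → pass.
TA (methods 2·3): 0.46 vs {0.09, 0.15, 0.22, 0.23} → pass.
TB (methods 1·2): 0.30 vs {0.18, 0.15, 0.22, 0.19} → pass.
TB (methods 1·3): 0.31 vs {0.10, 0.13, 0.29, 0.21} → pass.
TB (methods 2·3): 0.25 vs {0.15, 0.09, 0.19, 0.17} → pass.
TC (methods 1·2): 0.49 vs {0.27, 0.26, 0.19, 0.22} → pass.
TC (methods 1·3): 0.64 vs {0.21, 0.33, 0.21, 0.29} → pass.
TC (methods 2·3): 0.59 vs {0.23, 0.22, 0.17, 0.19} → pass.
0 of 9 fail.

0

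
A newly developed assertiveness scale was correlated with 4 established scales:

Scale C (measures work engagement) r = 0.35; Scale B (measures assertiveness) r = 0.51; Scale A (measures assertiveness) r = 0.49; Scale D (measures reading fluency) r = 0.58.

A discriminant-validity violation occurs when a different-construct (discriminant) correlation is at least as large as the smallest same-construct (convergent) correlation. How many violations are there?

1

Convergent (same construct = assertiveness): Scale B, Scale A.
Smallest convergent = 0.49. Discriminant values: 0.35, 0.58; count ≥ 0.49 → 1.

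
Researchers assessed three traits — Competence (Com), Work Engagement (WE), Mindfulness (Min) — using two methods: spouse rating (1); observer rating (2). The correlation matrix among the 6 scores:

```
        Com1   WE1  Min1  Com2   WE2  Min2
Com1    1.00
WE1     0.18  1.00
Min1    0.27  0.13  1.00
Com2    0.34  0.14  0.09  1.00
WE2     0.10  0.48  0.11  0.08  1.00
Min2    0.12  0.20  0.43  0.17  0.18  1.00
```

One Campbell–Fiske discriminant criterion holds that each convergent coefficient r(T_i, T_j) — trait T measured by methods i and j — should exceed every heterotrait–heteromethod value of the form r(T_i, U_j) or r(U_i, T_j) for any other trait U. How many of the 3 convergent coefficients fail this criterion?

0

Checking each validity diagonal entry against its comparison values:
Com (methods 1·2): 0.34 vs {0.10, 0.14, 0.12, 0.09} → pass.
WE (methods 1·2): 0.48 vs {0.14, 0.10, 0.20, 0.11} → pass.
Min (methods 1·2): 0.43 vs {0.09, 0.12, 0.11, 0.20} → pass.
0 of 3 fail.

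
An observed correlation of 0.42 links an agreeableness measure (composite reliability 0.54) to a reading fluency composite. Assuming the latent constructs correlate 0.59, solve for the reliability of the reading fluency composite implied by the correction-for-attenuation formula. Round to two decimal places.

0.94

r_true = r_obs / √(r_xx · r_yy) ⇒ 0.59 = 0.42 / √(0.54 · r_yy).
√(0.54 · r_yy) = 0.42 / 0.59 = 0.7119; 0.54 · r_yy = 0.5068; r_yy = 0.5068 / 0.54 ≈ 0.94.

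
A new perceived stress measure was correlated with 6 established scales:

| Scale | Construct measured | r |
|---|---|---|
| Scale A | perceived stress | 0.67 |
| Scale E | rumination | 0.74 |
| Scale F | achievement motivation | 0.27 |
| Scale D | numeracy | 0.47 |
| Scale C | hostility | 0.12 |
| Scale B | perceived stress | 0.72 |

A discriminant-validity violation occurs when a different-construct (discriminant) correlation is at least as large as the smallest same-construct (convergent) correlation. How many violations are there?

1

Convergent (same construct = perceived stress): Scale A, Scale B.
Smallest convergent = 0.67. Discriminant values: 0.74, 0.27, 0.47, 0.12; count ≥ 0.67 → 1.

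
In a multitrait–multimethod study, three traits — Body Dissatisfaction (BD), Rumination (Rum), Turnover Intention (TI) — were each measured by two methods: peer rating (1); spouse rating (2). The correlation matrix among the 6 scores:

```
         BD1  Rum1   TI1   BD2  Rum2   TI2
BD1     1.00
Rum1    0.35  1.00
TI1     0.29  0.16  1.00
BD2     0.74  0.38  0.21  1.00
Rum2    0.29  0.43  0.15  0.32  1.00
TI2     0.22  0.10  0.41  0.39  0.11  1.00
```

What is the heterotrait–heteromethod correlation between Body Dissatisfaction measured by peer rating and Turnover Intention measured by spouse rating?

Different traits and methods: r(BD1, TI2) = 0.22.

0.22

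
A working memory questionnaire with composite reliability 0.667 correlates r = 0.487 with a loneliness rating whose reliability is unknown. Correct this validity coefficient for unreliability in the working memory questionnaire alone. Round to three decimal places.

0.596

Single correction: r_c = r_obs / √r_xx = 0.487 / √0.667 = 0.487 / 0.8167 ≈ 0.596.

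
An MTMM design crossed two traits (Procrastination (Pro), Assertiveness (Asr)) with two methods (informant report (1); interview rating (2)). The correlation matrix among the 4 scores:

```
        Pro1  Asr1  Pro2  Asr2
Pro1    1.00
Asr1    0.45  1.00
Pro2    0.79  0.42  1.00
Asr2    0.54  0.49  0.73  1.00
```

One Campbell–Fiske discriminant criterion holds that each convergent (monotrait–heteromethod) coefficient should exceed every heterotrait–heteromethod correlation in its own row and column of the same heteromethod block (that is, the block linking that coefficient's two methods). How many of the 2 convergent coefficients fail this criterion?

1

Checking each validity diagonal entry against its comparison values:
Pro (methods 1·2): 0.79 vs {0.54, 0.42} → pass.
Asr (methods 1·2): 0.49 vs {0.42, 0.54} → fail.
1 of 2 fail.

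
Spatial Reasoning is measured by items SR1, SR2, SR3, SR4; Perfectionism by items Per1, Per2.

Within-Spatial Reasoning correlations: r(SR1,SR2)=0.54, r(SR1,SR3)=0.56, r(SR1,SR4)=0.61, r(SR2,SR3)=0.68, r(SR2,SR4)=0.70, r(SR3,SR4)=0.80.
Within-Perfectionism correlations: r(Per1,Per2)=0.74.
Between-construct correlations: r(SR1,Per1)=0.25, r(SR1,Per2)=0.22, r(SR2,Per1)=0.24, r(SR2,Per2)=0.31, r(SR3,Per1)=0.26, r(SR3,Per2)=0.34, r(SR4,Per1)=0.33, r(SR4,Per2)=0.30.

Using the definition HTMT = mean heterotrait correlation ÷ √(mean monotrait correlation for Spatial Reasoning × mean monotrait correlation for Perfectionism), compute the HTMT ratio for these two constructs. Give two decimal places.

0.41

Mean between = 2.25/8 = 0.2813.
Mean within-SR = 3.89/6 = 0.6483; mean within-Per = 0.74/1 = 0.7400.
Geometric mean = √(0.6483 × 0.7400) = 0.6926.
HTMT = 0.2813 / 0.6926 = 0.41.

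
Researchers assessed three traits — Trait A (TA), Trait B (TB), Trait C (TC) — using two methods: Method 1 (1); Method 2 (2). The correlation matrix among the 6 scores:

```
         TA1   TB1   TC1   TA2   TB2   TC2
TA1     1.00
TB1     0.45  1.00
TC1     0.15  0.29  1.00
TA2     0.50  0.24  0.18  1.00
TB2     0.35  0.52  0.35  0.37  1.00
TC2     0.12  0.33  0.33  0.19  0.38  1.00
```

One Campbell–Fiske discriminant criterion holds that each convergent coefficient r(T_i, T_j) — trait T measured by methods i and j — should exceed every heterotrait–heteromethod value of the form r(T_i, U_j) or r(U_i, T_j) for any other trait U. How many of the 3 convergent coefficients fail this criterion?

1

Checking each validity diagonal entry against its comparison values:
TA (methods 1·2): 0.50 vs {0.35, 0.24, 0.12, 0.18} → pass.
TB (methods 1·2): 0.52 vs {0.24, 0.35, 0.33, 0.35} → pass.
TC (methods 1·2): 0.33 vs {0.18, 0.12, 0.35, 0.33} → fail.
1 of 3 fail.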